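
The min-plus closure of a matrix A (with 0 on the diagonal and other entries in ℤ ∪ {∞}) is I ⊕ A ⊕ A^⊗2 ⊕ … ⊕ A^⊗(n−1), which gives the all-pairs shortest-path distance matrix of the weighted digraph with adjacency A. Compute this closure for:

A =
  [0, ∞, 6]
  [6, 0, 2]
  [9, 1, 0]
Closure =
  [0, 7, 6]
  [6, 0, 2]
  [7, 1, 0]

This is the Floyd-Warshall all-pairs shortest-path computation. For each intermediate vertex k = 0, 1, …, 2, update dist[i][j] ← min(dist[i][j], dist[i][k] + dist[k][j]). The final matrix gives, for each (i, j), the minimum total weight of any directed path from i to j (possibly empty when i = j).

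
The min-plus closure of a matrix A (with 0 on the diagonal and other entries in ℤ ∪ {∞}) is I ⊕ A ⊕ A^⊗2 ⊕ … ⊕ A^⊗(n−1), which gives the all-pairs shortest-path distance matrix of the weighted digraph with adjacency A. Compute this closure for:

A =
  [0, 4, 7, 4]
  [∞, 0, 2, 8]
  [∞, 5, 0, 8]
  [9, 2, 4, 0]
Closure =
  [0, 4, 6, 4]
  [17, 0, 2, 8]
  [17, 5, 0, 8]
  [9, 2, 4, 0]

This is the Floyd-Warshall all-pairs shortest-path computation. For each intermediate vertex k = 0, 1, …, 3, update dist[i][j] ← min(dist[i][j], dist[i][k] + dist[k][j]). The final matrix gives, for each (i, j), the minimum total weight of any directed path from i to j (possibly empty when i = j).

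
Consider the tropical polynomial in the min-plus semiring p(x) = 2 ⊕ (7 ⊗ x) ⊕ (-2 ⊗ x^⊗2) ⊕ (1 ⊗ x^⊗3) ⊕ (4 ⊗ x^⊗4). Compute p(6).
p(6) = 2

A tropical monomial a ⊗ x^⊗i evaluates to a + i · x. Evaluating each term at x = 6:
  Term 0 contributes 2 + 0 · 6 = 2
  Term 1 contributes 7 + 1 · 6 = 13
  Term 2 contributes -2 + 2 · 6 = 10
  Term 3 contributes 1 + 3 · 6 = 19
  Term 4 contributes 4 + 4 · 6 = 28
p(6) = ⊕ of these = min[2, 13, 10, 19, 28] = 2.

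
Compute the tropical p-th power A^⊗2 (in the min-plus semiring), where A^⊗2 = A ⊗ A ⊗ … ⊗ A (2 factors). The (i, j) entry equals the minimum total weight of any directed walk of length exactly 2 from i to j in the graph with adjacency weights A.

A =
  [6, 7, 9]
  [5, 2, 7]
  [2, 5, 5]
A^⊗2 =
  [11, 9, 14]
  [7, 4, 9]
  [7, 7, 10]

Each entry (A^⊗2)_ij equals the minimum over all length-2 walks i = v_0 → v_1 → … → v_2 = j of Σ_t A[v_t][v_{t+1}]. For example, for (i, j) = (0, 2) we minimise over 3 possible intermediate vertex sequences; the minimum is 14, attained along the walk 0 → 1 → 2.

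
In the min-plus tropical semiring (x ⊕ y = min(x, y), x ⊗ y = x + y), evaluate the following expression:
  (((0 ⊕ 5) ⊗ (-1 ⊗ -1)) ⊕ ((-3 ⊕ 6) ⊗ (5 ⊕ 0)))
(((0 ⊕ 5) ⊗ (-1 ⊗ -1)) ⊕ ((-3 ⊕ 6) ⊗ (5 ⊕ 0))) = -3

Expand innermost to outermost. Recall ⊕ takes the minimum of its arguments and ⊗ takes their sum. Working out the expression (((0 ⊕ 5) ⊗ (-1 ⊗ -1)) ⊕ ((-3 ⊕ 6) ⊗ (5 ⊕ 0))) gives -3.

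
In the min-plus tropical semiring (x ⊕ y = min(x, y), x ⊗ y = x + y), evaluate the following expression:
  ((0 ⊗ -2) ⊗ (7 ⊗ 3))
((0 ⊗ -2) ⊗ (7 ⊗ 3)) = 8

Expand innermost to outermost. Recall ⊕ takes the minimum of its arguments and ⊗ takes their sum. Working out the expression ((0 ⊗ -2) ⊗ (7 ⊗ 3)) gives 8.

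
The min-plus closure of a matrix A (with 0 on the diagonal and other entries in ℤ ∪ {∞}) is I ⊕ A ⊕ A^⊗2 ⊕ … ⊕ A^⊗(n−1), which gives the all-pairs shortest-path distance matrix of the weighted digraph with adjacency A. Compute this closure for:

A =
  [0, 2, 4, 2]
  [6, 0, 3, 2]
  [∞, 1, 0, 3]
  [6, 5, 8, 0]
Closure =
  [0, 2, 4, 2]
  [6, 0, 3, 2]
  [7, 1, 0, 3]
  [6, 5, 8, 0]

This is the Floyd-Warshall all-pairs shortest-path computation. For each intermediate vertex k = 0, 1, …, 3, update dist[i][j] ← min(dist[i][j], dist[i][k] + dist[k][j]). The final matrix gives, for each (i, j), the minimum total weight of any directed path from i to j (possibly empty when i = j).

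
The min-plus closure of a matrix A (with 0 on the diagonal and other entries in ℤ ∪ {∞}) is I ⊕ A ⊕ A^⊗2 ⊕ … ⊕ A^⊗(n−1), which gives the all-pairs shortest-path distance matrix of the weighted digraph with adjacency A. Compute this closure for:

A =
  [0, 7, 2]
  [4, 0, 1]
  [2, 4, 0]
Closure =
  [0, 6, 2]
  [3, 0, 1]
  [2, 4, 0]

This is the Floyd-Warshall all-pairs shortest-path computation. For each intermediate vertex k = 0, 1, …, 2, update dist[i][j] ← min(dist[i][j], dist[i][k] + dist[k][j]). The final matrix gives, for each (i, j), the minimum total weight of any directed path from i to j (possibly empty when i = j).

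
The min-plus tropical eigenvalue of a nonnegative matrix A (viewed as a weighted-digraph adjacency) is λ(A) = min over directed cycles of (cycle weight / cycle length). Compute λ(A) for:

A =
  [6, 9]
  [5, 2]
λ(A) = 2

Enumerate directed cycles and compute their means (weight / length). Sample:
  cycle 0 → 0: weight = 6, length = 1, mean = 6/1 ≈ 6.000
  cycle 1 → 1: weight = 2, length = 1, mean = 2/1 ≈ 2.000
  cycle 0 → 1 → 0: weight = 14, length = 2, mean = 14/2 ≈ 7.000
  cycle 1 → 0 → 1: weight = 14, length = 2, mean = 14/2 ≈ 7.000
Minimum mean = 2.000, attained e.g. along the cycle 1 → 1 with weight 2 and length 1. So λ(A) = 2/1 = 2.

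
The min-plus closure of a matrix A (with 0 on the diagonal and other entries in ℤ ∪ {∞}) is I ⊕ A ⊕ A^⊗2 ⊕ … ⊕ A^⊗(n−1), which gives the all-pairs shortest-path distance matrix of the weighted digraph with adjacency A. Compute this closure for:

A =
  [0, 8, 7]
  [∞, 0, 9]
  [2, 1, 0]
Closure =
  [0, 8, 7]
  [11, 0, 9]
  [2, 1, 0]

This is the Floyd-Warshall all-pairs shortest-path computation. For each intermediate vertex k = 0, 1, …, 2, update dist[i][j] ← min(dist[i][j], dist[i][k] + dist[k][j]). The final matrix gives, for each (i, j), the minimum total weight of any directed path from i to j (possibly empty when i = j).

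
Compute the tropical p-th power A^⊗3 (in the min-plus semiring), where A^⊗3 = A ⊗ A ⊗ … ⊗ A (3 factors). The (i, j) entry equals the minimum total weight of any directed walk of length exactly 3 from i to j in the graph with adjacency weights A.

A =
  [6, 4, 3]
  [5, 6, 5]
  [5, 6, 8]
A^⊗3 =
  [14, 12, 11]
  [13, 14, 13]
  [13, 14, 14]

Each entry (A^⊗3)_ij equals the minimum over all length-3 walks i = v_0 → v_1 → … → v_3 = j of Σ_t A[v_t][v_{t+1}]. For example, for (i, j) = (0, 2) we minimise over 9 possible intermediate vertex sequences; the minimum is 11, attained along the walk 0 → 2 → 0 → 2.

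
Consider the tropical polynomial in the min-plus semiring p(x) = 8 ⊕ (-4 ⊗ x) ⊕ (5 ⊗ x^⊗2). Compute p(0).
p(0) = -4

A tropical monomial a ⊗ x^⊗i evaluates to a + i · x. Evaluating each term at x = 0:
  Term 0 contributes 8 + 0 · 0 = 8
  Term 1 contributes -4 + 1 · 0 = -4
  Term 2 contributes 5 + 2 · 0 = 5
p(0) = ⊕ of these = min[8, -4, 5] = -4.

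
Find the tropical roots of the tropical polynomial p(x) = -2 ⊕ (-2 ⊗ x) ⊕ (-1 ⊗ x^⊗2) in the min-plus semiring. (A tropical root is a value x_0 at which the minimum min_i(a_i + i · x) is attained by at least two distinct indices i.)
Roots: {-1, 0}

Each tropical root is a break point of the lower envelope of the lines y = a_i + i · x (there are 3 lines, with slopes 0, 1, ..., 2). Only the lines that attain the minimum somewhere contribute to roots; other lines are dominated. Here the surviving (envelope) indices are i = 2, i = 1, i = 0.
Intersections between consecutive envelope lines give the roots: for adjacent envelope indices i < j the intersection is x = (a_i − a_j) / (j − i). Reading off the sorted break points: {-1, 0}.
Verification: at each break x_0, at least two indices attain the minimum of min_i(a_i + i · x_0).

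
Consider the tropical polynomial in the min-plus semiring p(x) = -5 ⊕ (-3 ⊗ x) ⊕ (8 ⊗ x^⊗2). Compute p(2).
p(2) = -5

A tropical monomial a ⊗ x^⊗i evaluates to a + i · x. Evaluating each term at x = 2:
  Term 0 contributes -5 + 0 · 2 = -5
  Term 1 contributes -3 + 1 · 2 = -1
  Term 2 contributes 8 + 2 · 2 = 12
p(2) = ⊕ of these = min[-5, -1, 12] = -5.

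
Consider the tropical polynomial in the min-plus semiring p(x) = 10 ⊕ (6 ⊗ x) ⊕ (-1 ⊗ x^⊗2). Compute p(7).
p(7) = 10

A tropical monomial a ⊗ x^⊗i evaluates to a + i · x. Evaluating each term at x = 7:
  Term 0 contributes 10 + 0 · 7 = 10
  Term 1 contributes 6 + 1 · 7 = 13
  Term 2 contributes -1 + 2 · 7 = 13
p(7) = ⊕ of these = min[10, 13, 13] = 10.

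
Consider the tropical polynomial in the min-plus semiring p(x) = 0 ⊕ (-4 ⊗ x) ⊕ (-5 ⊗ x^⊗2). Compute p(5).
p(5) = 0

A tropical monomial a ⊗ x^⊗i evaluates to a + i · x. Evaluating each term at x = 5:
  Term 0 contributes 0 + 0 · 5 = 0
  Term 1 contributes -4 + 1 · 5 = 1
  Term 2 contributes -5 + 2 · 5 = 5
p(5) = ⊕ of these = min[0, 1, 5] = 0.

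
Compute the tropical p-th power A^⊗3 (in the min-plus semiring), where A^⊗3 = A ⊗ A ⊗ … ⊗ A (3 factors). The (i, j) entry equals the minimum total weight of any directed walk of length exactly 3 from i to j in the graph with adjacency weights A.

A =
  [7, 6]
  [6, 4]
A^⊗3 =
  [16, 14]
  [14, 12]

Each entry (A^⊗3)_ij equals the minimum over all length-3 walks i = v_0 → v_1 → … → v_3 = j of Σ_t A[v_t][v_{t+1}]. For example, for (i, j) = (0, 1) we minimise over 4 possible intermediate vertex sequences; the minimum is 14, attained along the walk 0 → 1 → 1 → 1.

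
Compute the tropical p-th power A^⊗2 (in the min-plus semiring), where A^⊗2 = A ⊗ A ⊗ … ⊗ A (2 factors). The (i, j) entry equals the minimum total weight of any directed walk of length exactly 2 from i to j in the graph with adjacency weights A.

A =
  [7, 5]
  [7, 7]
A^⊗2 =
  [12, 12]
  [14, 12]

Each entry (A^⊗2)_ij equals the minimum over all length-2 walks i = v_0 → v_1 → … → v_2 = j of Σ_t A[v_t][v_{t+1}]. For example, for (i, j) = (0, 1) we minimise over 2 possible intermediate vertex sequences; the minimum is 12, attained along the walk 0 → 0 → 1.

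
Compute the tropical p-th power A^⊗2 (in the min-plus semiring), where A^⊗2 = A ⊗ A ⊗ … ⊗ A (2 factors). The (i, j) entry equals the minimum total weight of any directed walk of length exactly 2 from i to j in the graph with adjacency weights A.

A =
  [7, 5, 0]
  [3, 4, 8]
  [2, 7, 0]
A^⊗2 =
  [2, 7, 0]
  [7, 8, 3]
  [2, 7, 0]

Each entry (A^⊗2)_ij equals the minimum over all length-2 walks i = v_0 → v_1 → … → v_2 = j of Σ_t A[v_t][v_{t+1}]. For example, for (i, j) = (0, 2) we minimise over 3 possible intermediate vertex sequences; the minimum is 0, attained along the walk 0 → 2 → 2.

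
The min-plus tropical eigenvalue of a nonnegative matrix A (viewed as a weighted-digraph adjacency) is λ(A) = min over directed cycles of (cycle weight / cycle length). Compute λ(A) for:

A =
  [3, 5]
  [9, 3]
λ(A) = 3

Enumerate directed cycles and compute their means (weight / length). Sample:
  cycle 0 → 0: weight = 3, length = 1, mean = 3/1 ≈ 3.000
  cycle 1 → 1: weight = 3, length = 1, mean = 3/1 ≈ 3.000
  cycle 0 → 1 → 0: weight = 14, length = 2, mean = 14/2 ≈ 7.000
  cycle 1 → 0 → 1: weight = 14, length = 2, mean = 14/2 ≈ 7.000
Minimum mean = 3.000, attained e.g. along the cycle 0 → 0 with weight 3 and length 1. So λ(A) = 3/1 = 3.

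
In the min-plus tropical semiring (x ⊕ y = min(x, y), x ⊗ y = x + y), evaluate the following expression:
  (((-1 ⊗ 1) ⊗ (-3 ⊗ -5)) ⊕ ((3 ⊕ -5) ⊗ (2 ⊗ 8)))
(((-1 ⊗ 1) ⊗ (-3 ⊗ -5)) ⊕ ((3 ⊕ -5) ⊗ (2 ⊗ 8))) = -8

Expand innermost to outermost. Recall ⊕ takes the minimum of its arguments and ⊗ takes their sum. Working out the expression (((-1 ⊗ 1) ⊗ (-3 ⊗ -5)) ⊕ ((3 ⊕ -5) ⊗ (2 ⊗ 8))) gives -8.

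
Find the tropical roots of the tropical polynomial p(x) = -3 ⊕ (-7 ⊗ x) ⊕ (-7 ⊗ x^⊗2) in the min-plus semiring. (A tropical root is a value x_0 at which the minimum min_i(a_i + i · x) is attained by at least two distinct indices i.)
Roots: {0, 4}

Each tropical root is a break point of the lower envelope of the lines y = a_i + i · x (there are 3 lines, with slopes 0, 1, ..., 2). Only the lines that attain the minimum somewhere contribute to roots; other lines are dominated. Here the surviving (envelope) indices are i = 2, i = 1, i = 0.
Intersections between consecutive envelope lines give the roots: for adjacent envelope indices i < j the intersection is x = (a_i − a_j) / (j − i). Reading off the sorted break points: {0, 4}.
Verification: at each break x_0, at least two indices attain the minimum of min_i(a_i + i · x_0).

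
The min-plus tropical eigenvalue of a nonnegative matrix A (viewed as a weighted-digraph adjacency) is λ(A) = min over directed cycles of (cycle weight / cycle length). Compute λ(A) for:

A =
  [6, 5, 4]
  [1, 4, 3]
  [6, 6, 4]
λ(A) = 3

Enumerate directed cycles and compute their means (weight / length). Sample:
  cycle 0 → 0: weight = 6, length = 1, mean = 6/1 ≈ 6.000
  cycle 1 → 1: weight = 4, length = 1, mean = 4/1 ≈ 4.000
  cycle 2 → 2: weight = 4, length = 1, mean = 4/1 ≈ 4.000
  cycle 0 → 1 → 0: weight = 6, length = 2, mean = 6/2 ≈ 3.000
  cycle 0 → 2 → 0: weight = 10, length = 2, mean = 10/2 ≈ 5.000
  cycle 1 → 0 → 1: weight = 6, length = 2, mean = 6/2 ≈ 3.000
Minimum mean = 3.000, attained e.g. along the cycle 0 → 1 → 0 with weight 6 and length 2. So λ(A) = 6/2 = 3.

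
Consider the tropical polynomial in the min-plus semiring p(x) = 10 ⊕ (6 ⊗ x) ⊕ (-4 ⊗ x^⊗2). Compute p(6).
p(6) = 8

A tropical monomial a ⊗ x^⊗i evaluates to a + i · x. Evaluating each term at x = 6:
  Term 0 contributes 10 + 0 · 6 = 10
  Term 1 contributes 6 + 1 · 6 = 12
  Term 2 contributes -4 + 2 · 6 = 8
p(6) = ⊕ of these = min[10, 12, 8] = 8.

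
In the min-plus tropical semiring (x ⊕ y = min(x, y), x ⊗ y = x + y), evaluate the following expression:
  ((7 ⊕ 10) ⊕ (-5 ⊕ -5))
((7 ⊕ 10) ⊕ (-5 ⊕ -5)) = -5

Expand innermost to outermost. Recall ⊕ takes the minimum of its arguments and ⊗ takes their sum. Working out the expression ((7 ⊕ 10) ⊕ (-5 ⊕ -5)) gives -5.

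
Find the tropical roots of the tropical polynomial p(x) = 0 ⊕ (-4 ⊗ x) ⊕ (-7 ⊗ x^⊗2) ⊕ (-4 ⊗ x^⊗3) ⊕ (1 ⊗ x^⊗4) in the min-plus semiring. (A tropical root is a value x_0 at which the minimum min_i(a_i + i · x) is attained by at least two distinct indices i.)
Roots: {-5, -3, 3, 4}

Each tropical root is a break point of the lower envelope of the lines y = a_i + i · x (there are 5 lines, with slopes 0, 1, ..., 4). Only the lines that attain the minimum somewhere contribute to roots; other lines are dominated. Here the surviving (envelope) indices are i = 4, i = 3, i = 2, i = 1, i = 0.
Intersections between consecutive envelope lines give the roots: for adjacent envelope indices i < j the intersection is x = (a_i − a_j) / (j − i). Reading off the sorted break points: {-5, -3, 3, 4}.
Verification: at each break x_0, at least two indices attain the minimum of min_i(a_i + i · x_0).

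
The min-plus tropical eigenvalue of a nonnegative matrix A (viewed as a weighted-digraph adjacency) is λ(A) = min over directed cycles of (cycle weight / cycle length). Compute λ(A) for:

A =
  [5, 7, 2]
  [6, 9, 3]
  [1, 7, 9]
λ(A) = 3/2

Enumerate directed cycles and compute their means (weight / length). Sample:
  cycle 0 → 0: weight = 5, length = 1, mean = 5/1 ≈ 5.000
  cycle 1 → 1: weight = 9, length = 1, mean = 9/1 ≈ 9.000
  cycle 2 → 2: weight = 9, length = 1, mean = 9/1 ≈ 9.000
  cycle 0 → 1 → 0: weight = 13, length = 2, mean = 13/2 ≈ 6.500
  cycle 0 → 2 → 0: weight = 3, length = 2, mean = 3/2 ≈ 1.500
  cycle 1 → 0 → 1: weight = 13, length = 2, mean = 13/2 ≈ 6.500
Minimum mean = 1.500, attained e.g. along the cycle 0 → 2 → 0 with weight 3 and length 2. So λ(A) = 3/2 = 3/2.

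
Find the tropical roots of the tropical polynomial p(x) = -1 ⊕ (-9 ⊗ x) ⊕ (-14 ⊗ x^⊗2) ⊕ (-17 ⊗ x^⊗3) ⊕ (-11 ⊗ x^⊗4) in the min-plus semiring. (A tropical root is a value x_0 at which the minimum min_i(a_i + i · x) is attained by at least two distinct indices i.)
Roots: {-6, 3, 5, 8}

Each tropical root is a break point of the lower envelope of the lines y = a_i + i · x (there are 5 lines, with slopes 0, 1, ..., 4). Only the lines that attain the minimum somewhere contribute to roots; other lines are dominated. Here the surviving (envelope) indices are i = 4, i = 3, i = 2, i = 1, i = 0.
Intersections between consecutive envelope lines give the roots: for adjacent envelope indices i < j the intersection is x = (a_i − a_j) / (j − i). Reading off the sorted break points: {-6, 3, 5, 8}.
Verification: at each break x_0, at least two indices attain the minimum of min_i(a_i + i · x_0).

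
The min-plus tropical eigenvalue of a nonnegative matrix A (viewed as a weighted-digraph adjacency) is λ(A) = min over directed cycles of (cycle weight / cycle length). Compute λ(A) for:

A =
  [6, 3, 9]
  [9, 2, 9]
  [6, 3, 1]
λ(A) = 1

Enumerate directed cycles and compute their means (weight / length). Sample:
  cycle 0 → 0: weight = 6, length = 1, mean = 6/1 ≈ 6.000
  cycle 1 → 1: weight = 2, length = 1, mean = 2/1 ≈ 2.000
  cycle 2 → 2: weight = 1, length = 1, mean = 1/1 ≈ 1.000
  cycle 0 → 1 → 0: weight = 12, length = 2, mean = 12/2 ≈ 6.000
  cycle 0 → 2 → 0: weight = 15, length = 2, mean = 15/2 ≈ 7.500
  cycle 1 → 0 → 1: weight = 12, length = 2, mean = 12/2 ≈ 6.000
Minimum mean = 1.000, attained e.g. along the cycle 2 → 2 with weight 1 and length 1. So λ(A) = 1/1 = 1.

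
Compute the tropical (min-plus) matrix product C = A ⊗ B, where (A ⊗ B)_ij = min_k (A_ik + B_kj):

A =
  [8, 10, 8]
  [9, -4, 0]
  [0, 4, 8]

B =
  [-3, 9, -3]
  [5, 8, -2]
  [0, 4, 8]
A ⊗ B =
  [5, 12, 5]
  [0, 4, -6]
  [-3, 9, -3]

Apply the min-plus product entry-by-entry:
  C[0][0] = min over k of (A[0][0] + B[0][0] = 8 + -3 = 5, A[0][1] + B[1][0] = 10 + 5 = 15, A[0][2] + B[2][0] = 8 + 0 = 8) = 5 (attained at k = 0)
  C[0][1] = min over k of (A[0][0] + B[0][1] = 8 + 9 = 17, A[0][1] + B[1][1] = 10 + 8 = 18, A[0][2] + B[2][1] = 8 + 4 = 12) = 12 (attained at k = 2)
  C[0][2] = min over k of (A[0][0] + B[0][2] = 8 + -3 = 5, A[0][1] + B[1][2] = 10 + -2 = 8, A[0][2] + B[2][2] = 8 + 8 = 16) = 5 (attained at k = 0)
  C[1][0] = min over k of (A[1][0] + B[0][0] = 9 + -3 = 6, A[1][1] + B[1][0] = -4 + 5 = 1, A[1][2] + B[2][0] = 0 + 0 = 0) = 0 (attained at k = 2)
  C[1][1] = min over k of (A[1][0] + B[0][1] = 9 + 9 = 18, A[1][1] + B[1][1] = -4 + 8 = 4, A[1][2] + B[2][1] = 0 + 4 = 4) = 4 (attained at k = 1)
  C[1][2] = min over k of (A[1][0] + B[0][2] = 9 + -3 = 6, A[1][1] + B[1][2] = -4 + -2 = -6, A[1][2] + B[2][2] = 0 + 8 = 8) = -6 (attained at k = 1)
  C[2][0] = min over k of (A[2][0] + B[0][0] = 0 + -3 = -3, A[2][1] + B[1][0] = 4 + 5 = 9, A[2][2] + B[2][0] = 8 + 0 = 8) = -3 (attained at k = 0)
  C[2][1] = min over k of (A[2][0] + B[0][1] = 0 + 9 = 9, A[2][1] + B[1][1] = 4 + 8 = 12, A[2][2] + B[2][1] = 8 + 4 = 12) = 9 (attained at k = 0)
  C[2][2] = min over k of (A[2][0] + B[0][2] = 0 + -3 = -3, A[2][1] + B[1][2] = 4 + -2 = 2, A[2][2] + B[2][2] = 8 + 8 = 16) = -3 (attained at k = 0)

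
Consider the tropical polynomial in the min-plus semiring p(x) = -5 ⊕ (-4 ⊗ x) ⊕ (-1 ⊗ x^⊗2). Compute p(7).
p(7) = -5

A tropical monomial a ⊗ x^⊗i evaluates to a + i · x. Evaluating each term at x = 7:
  Term 0 contributes -5 + 0 · 7 = -5
  Term 1 contributes -4 + 1 · 7 = 3
  Term 2 contributes -1 + 2 · 7 = 13
p(7) = ⊕ of these = min[-5, 3, 13] = -5.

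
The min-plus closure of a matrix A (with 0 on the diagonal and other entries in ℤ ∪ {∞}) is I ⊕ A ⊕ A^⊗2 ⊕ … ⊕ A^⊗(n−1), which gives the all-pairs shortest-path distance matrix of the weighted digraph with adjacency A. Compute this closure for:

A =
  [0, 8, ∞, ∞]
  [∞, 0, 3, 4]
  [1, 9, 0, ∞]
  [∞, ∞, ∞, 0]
Closure =
  [0, 8, 11, 12]
  [4, 0, 3, 4]
  [1, 9, 0, 13]
  [∞, ∞, ∞, 0]

This is the Floyd-Warshall all-pairs shortest-path computation. For each intermediate vertex k = 0, 1, …, 3, update dist[i][j] ← min(dist[i][j], dist[i][k] + dist[k][j]). The final matrix gives, for each (i, j), the minimum total weight of any directed path from i to j (possibly empty when i = j).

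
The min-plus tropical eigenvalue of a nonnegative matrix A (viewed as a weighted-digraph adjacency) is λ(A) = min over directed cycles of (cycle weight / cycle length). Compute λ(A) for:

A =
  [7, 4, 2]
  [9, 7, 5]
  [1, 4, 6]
λ(A) = 3/2

Enumerate directed cycles and compute their means (weight / length). Sample:
  cycle 0 → 0: weight = 7, length = 1, mean = 7/1 ≈ 7.000
  cycle 1 → 1: weight = 7, length = 1, mean = 7/1 ≈ 7.000
  cycle 2 → 2: weight = 6, length = 1, mean = 6/1 ≈ 6.000
  cycle 0 → 1 → 0: weight = 13, length = 2, mean = 13/2 ≈ 6.500
  cycle 0 → 2 → 0: weight = 3, length = 2, mean = 3/2 ≈ 1.500
  cycle 1 → 0 → 1: weight = 13, length = 2, mean = 13/2 ≈ 6.500
Minimum mean = 1.500, attained e.g. along the cycle 0 → 2 → 0 with weight 3 and length 2. So λ(A) = 3/2 = 3/2.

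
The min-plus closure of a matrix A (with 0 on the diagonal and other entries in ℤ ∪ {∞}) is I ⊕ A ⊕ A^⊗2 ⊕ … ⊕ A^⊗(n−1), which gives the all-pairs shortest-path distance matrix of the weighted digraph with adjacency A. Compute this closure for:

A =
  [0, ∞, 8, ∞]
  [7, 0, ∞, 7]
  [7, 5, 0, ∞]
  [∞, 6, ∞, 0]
Closure =
  [0, 13, 8, 20]
  [7, 0, 15, 7]
  [7, 5, 0, 12]
  [13, 6, 21, 0]

This is the Floyd-Warshall all-pairs shortest-path computation. For each intermediate vertex k = 0, 1, …, 3, update dist[i][j] ← min(dist[i][j], dist[i][k] + dist[k][j]). The final matrix gives, for each (i, j), the minimum total weight of any directed path from i to j (possibly empty when i = j).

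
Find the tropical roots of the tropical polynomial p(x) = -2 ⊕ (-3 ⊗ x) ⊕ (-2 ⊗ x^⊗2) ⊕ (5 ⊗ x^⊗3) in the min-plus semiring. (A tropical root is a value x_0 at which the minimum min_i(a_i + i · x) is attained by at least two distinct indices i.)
Roots: {-7, -1, 1}

Each tropical root is a break point of the lower envelope of the lines y = a_i + i · x (there are 4 lines, with slopes 0, 1, ..., 3). Only the lines that attain the minimum somewhere contribute to roots; other lines are dominated. Here the surviving (envelope) indices are i = 3, i = 2, i = 1, i = 0.
Intersections between consecutive envelope lines give the roots: for adjacent envelope indices i < j the intersection is x = (a_i − a_j) / (j − i). Reading off the sorted break points: {-7, -1, 1}.
Verification: at each break x_0, at least two indices attain the minimum of min_i(a_i + i · x_0).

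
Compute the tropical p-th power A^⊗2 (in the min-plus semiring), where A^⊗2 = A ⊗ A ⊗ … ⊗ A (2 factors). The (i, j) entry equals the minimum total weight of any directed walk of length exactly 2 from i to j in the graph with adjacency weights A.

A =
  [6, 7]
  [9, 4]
A^⊗2 =
  [12, 11]
  [13, 8]

Each entry (A^⊗2)_ij equals the minimum over all length-2 walks i = v_0 → v_1 → … → v_2 = j of Σ_t A[v_t][v_{t+1}]. For example, for (i, j) = (0, 1) we minimise over 2 possible intermediate vertex sequences; the minimum is 11, attained along the walk 0 → 1 → 1.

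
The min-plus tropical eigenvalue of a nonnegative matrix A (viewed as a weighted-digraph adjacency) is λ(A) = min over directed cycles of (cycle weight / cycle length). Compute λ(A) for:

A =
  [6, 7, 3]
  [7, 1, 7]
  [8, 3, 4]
λ(A) = 1

Enumerate directed cycles and compute their means (weight / length). Sample:
  cycle 0 → 0: weight = 6, length = 1, mean = 6/1 ≈ 6.000
  cycle 1 → 1: weight = 1, length = 1, mean = 1/1 ≈ 1.000
  cycle 2 → 2: weight = 4, length = 1, mean = 4/1 ≈ 4.000
  cycle 0 → 1 → 0: weight = 14, length = 2, mean = 14/2 ≈ 7.000
  cycle 0 → 2 → 0: weight = 11, length = 2, mean = 11/2 ≈ 5.500
  cycle 1 → 0 → 1: weight = 14, length = 2, mean = 14/2 ≈ 7.000
Minimum mean = 1.000, attained e.g. along the cycle 1 → 1 with weight 1 and length 1. So λ(A) = 1/1 = 1.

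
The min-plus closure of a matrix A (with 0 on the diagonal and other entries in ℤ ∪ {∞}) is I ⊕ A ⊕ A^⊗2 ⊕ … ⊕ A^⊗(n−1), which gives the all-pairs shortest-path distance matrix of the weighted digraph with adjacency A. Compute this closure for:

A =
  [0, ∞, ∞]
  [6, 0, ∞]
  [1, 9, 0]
Closure =
  [0, ∞, ∞]
  [6, 0, ∞]
  [1, 9, 0]

This is the Floyd-Warshall all-pairs shortest-path computation. For each intermediate vertex k = 0, 1, …, 2, update dist[i][j] ← min(dist[i][j], dist[i][k] + dist[k][j]). The final matrix gives, for each (i, j), the minimum total weight of any directed path from i to j (possibly empty when i = j).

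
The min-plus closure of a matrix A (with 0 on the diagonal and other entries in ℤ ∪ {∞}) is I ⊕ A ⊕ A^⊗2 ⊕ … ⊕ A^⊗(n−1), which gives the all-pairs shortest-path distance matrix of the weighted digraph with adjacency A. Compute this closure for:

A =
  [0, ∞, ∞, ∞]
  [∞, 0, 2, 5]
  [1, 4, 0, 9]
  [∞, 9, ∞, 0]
Closure =
  [0, ∞, ∞, ∞]
  [3, 0, 2, 5]
  [1, 4, 0, 9]
  [12, 9, 11, 0]

This is the Floyd-Warshall all-pairs shortest-path computation. For each intermediate vertex k = 0, 1, …, 3, update dist[i][j] ← min(dist[i][j], dist[i][k] + dist[k][j]). The final matrix gives, for each (i, j), the minimum total weight of any directed path from i to j (possibly empty when i = j).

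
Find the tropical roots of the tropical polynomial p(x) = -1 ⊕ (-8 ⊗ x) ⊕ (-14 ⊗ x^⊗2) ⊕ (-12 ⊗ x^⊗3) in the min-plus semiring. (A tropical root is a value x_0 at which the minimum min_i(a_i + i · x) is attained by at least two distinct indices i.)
Roots: {-2, 6, 7}

Each tropical root is a break point of the lower envelope of the lines y = a_i + i · x (there are 4 lines, with slopes 0, 1, ..., 3). Only the lines that attain the minimum somewhere contribute to roots; other lines are dominated. Here the surviving (envelope) indices are i = 3, i = 2, i = 1, i = 0.
Intersections between consecutive envelope lines give the roots: for adjacent envelope indices i < j the intersection is x = (a_i − a_j) / (j − i). Reading off the sorted break points: {-2, 6, 7}.
Verification: at each break x_0, at least two indices attain the minimum of min_i(a_i + i · x_0).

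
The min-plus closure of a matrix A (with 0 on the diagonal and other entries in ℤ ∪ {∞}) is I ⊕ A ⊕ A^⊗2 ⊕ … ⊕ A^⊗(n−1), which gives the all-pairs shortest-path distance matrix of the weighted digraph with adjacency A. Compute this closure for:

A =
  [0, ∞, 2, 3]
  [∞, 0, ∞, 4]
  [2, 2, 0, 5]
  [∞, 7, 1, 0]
Closure =
  [0, 4, 2, 3]
  [7, 0, 5, 4]
  [2, 2, 0, 5]
  [3, 3, 1, 0]

This is the Floyd-Warshall all-pairs shortest-path computation. For each intermediate vertex k = 0, 1, …, 3, update dist[i][j] ← min(dist[i][j], dist[i][k] + dist[k][j]). The final matrix gives, for each (i, j), the minimum total weight of any directed path from i to j (possibly empty when i = j).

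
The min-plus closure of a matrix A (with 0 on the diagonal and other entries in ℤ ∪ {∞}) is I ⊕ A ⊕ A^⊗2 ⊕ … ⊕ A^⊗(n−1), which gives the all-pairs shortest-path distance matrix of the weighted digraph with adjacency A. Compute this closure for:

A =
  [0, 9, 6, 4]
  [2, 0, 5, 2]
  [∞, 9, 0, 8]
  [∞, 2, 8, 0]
Closure =
  [0, 6, 6, 4]
  [2, 0, 5, 2]
  [11, 9, 0, 8]
  [4, 2, 7, 0]

This is the Floyd-Warshall all-pairs shortest-path computation. For each intermediate vertex k = 0, 1, …, 3, update dist[i][j] ← min(dist[i][j], dist[i][k] + dist[k][j]). The final matrix gives, for each (i, j), the minimum total weight of any directed path from i to j (possibly empty when i = j).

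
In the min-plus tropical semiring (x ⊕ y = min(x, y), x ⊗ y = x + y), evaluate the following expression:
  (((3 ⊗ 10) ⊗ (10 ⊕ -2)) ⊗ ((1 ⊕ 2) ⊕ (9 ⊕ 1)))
(((3 ⊗ 10) ⊗ (10 ⊕ -2)) ⊗ ((1 ⊕ 2) ⊕ (9 ⊕ 1))) = 12

Expand innermost to outermost. Recall ⊕ takes the minimum of its arguments and ⊗ takes their sum. Working out the expression (((3 ⊗ 10) ⊗ (10 ⊕ -2)) ⊗ ((1 ⊕ 2) ⊕ (9 ⊕ 1))) gives 12.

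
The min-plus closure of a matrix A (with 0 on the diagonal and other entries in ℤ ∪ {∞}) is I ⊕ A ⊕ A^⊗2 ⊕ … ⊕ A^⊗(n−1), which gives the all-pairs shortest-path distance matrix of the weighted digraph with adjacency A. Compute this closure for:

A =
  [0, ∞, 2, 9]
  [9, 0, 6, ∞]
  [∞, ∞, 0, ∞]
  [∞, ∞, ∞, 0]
Closure =
  [0, ∞, 2, 9]
  [9, 0, 6, 18]
  [∞, ∞, 0, ∞]
  [∞, ∞, ∞, 0]

This is the Floyd-Warshall all-pairs shortest-path computation. For each intermediate vertex k = 0, 1, …, 3, update dist[i][j] ← min(dist[i][j], dist[i][k] + dist[k][j]). The final matrix gives, for each (i, j), the minimum total weight of any directed path from i to j (possibly empty when i = j).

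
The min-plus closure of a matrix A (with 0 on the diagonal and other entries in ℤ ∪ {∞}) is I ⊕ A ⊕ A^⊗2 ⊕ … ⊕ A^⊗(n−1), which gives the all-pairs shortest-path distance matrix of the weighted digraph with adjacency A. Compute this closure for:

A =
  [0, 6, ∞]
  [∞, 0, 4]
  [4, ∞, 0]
Closure =
  [0, 6, 10]
  [8, 0, 4]
  [4, 10, 0]

This is the Floyd-Warshall all-pairs shortest-path computation. For each intermediate vertex k = 0, 1, …, 2, update dist[i][j] ← min(dist[i][j], dist[i][k] + dist[k][j]). The final matrix gives, for each (i, j), the minimum total weight of any directed path from i to j (possibly empty when i = j).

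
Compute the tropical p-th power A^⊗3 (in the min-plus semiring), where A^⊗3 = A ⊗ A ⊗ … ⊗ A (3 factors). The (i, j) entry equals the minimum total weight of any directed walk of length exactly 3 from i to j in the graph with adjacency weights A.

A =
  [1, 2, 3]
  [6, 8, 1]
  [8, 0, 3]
A^⊗3 =
  [3, 3, 4]
  [7, 4, 2]
  [7, 1, 4]

Each entry (A^⊗3)_ij equals the minimum over all length-3 walks i = v_0 → v_1 → … → v_3 = j of Σ_t A[v_t][v_{t+1}]. For example, for (i, j) = (0, 2) we minimise over 9 possible intermediate vertex sequences; the minimum is 4, attained along the walk 0 → 0 → 1 → 2.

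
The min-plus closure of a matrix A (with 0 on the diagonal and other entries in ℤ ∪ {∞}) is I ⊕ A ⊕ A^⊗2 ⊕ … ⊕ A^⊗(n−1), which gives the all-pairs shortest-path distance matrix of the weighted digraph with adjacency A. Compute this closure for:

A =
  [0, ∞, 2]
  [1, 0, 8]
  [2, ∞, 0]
Closure =
  [0, ∞, 2]
  [1, 0, 3]
  [2, ∞, 0]

This is the Floyd-Warshall all-pairs shortest-path computation. For each intermediate vertex k = 0, 1, …, 2, update dist[i][j] ← min(dist[i][j], dist[i][k] + dist[k][j]). The final matrix gives, for each (i, j), the minimum total weight of any directed path from i to j (possibly empty when i = j).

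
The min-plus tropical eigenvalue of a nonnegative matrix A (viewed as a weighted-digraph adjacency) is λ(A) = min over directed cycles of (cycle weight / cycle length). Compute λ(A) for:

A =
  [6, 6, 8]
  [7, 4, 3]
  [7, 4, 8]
λ(A) = 7/2

Enumerate directed cycles and compute their means (weight / length). Sample:
  cycle 0 → 0: weight = 6, length = 1, mean = 6/1 ≈ 6.000
  cycle 1 → 1: weight = 4, length = 1, mean = 4/1 ≈ 4.000
  cycle 2 → 2: weight = 8, length = 1, mean = 8/1 ≈ 8.000
  cycle 0 → 1 → 0: weight = 13, length = 2, mean = 13/2 ≈ 6.500
  cycle 0 → 2 → 0: weight = 15, length = 2, mean = 15/2 ≈ 7.500
  cycle 1 → 0 → 1: weight = 13, length = 2, mean = 13/2 ≈ 6.500
Minimum mean = 3.500, attained e.g. along the cycle 1 → 2 → 1 with weight 7 and length 2. So λ(A) = 7/2 = 7/2.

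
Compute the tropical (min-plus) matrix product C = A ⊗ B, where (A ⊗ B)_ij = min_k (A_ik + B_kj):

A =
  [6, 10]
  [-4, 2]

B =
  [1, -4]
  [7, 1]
A ⊗ B =
  [7, 2]
  [-3, -8]

Apply the min-plus product entry-by-entry:
  C[0][0] = min over k of (A[0][0] + B[0][0] = 6 + 1 = 7, A[0][1] + B[1][0] = 10 + 7 = 17) = 7 (attained at k = 0)
  C[0][1] = min over k of (A[0][0] + B[0][1] = 6 + -4 = 2, A[0][1] + B[1][1] = 10 + 1 = 11) = 2 (attained at k = 0)
  C[1][0] = min over k of (A[1][0] + B[0][0] = -4 + 1 = -3, A[1][1] + B[1][0] = 2 + 7 = 9) = -3 (attained at k = 0)
  C[1][1] = min over k of (A[1][0] + B[0][1] = -4 + -4 = -8, A[1][1] + B[1][1] = 2 + 1 = 3) = -8 (attained at k = 0)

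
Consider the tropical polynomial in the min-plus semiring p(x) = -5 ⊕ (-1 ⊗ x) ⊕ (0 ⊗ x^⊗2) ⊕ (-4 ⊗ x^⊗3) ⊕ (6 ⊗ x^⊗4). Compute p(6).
p(6) = -5

A tropical monomial a ⊗ x^⊗i evaluates to a + i · x. Evaluating each term at x = 6:
  Term 0 contributes -5 + 0 · 6 = -5
  Term 1 contributes -1 + 1 · 6 = 5
  Term 2 contributes 0 + 2 · 6 = 12
  Term 3 contributes -4 + 3 · 6 = 14
  Term 4 contributes 6 + 4 · 6 = 30
p(6) = ⊕ of these = min[-5, 5, 12, 14, 30] = -5.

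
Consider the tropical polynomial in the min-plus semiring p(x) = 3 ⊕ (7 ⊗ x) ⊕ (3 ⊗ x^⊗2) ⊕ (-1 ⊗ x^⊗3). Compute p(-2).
p(-2) = -7

A tropical monomial a ⊗ x^⊗i evaluates to a + i · x. Evaluating each term at x = -2:
  Term 0 contributes 3 + 0 · -2 = 3
  Term 1 contributes 7 + 1 · -2 = 5
  Term 2 contributes 3 + 2 · -2 = -1
  Term 3 contributes -1 + 3 · -2 = -7
p(-2) = ⊕ of these = min[3, 5, -1, -7] = -7.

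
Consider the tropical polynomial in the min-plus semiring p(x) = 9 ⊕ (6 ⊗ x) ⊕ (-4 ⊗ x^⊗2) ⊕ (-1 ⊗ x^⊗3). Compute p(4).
p(4) = 4

A tropical monomial a ⊗ x^⊗i evaluates to a + i · x. Evaluating each term at x = 4:
  Term 0 contributes 9 + 0 · 4 = 9
  Term 1 contributes 6 + 1 · 4 = 10
  Term 2 contributes -4 + 2 · 4 = 4
  Term 3 contributes -1 + 3 · 4 = 11
p(4) = ⊕ of these = min[9, 10, 4, 11] = 4.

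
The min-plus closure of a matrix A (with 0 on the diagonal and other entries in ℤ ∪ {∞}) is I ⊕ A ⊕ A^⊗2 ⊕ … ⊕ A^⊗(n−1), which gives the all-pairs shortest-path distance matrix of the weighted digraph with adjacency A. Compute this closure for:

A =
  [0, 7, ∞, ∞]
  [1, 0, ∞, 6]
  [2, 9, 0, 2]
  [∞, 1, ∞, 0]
Closure =
  [0, 7, ∞, 13]
  [1, 0, ∞, 6]
  [2, 3, 0, 2]
  [2, 1, ∞, 0]

This is the Floyd-Warshall all-pairs shortest-path computation. For each intermediate vertex k = 0, 1, …, 3, update dist[i][j] ← min(dist[i][j], dist[i][k] + dist[k][j]). The final matrix gives, for each (i, j), the minimum total weight of any directed path from i to j (possibly empty when i = j).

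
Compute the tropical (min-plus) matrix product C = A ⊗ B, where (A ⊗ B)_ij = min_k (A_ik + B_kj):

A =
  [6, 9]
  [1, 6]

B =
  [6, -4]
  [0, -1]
A ⊗ B =
  [9, 2]
  [6, -3]

Apply the min-plus product entry-by-entry:
  C[0][0] = min over k of (A[0][0] + B[0][0] = 6 + 6 = 12, A[0][1] + B[1][0] = 9 + 0 = 9) = 9 (attained at k = 1)
  C[0][1] = min over k of (A[0][0] + B[0][1] = 6 + -4 = 2, A[0][1] + B[1][1] = 9 + -1 = 8) = 2 (attained at k = 0)
  C[1][0] = min over k of (A[1][0] + B[0][0] = 1 + 6 = 7, A[1][1] + B[1][0] = 6 + 0 = 6) = 6 (attained at k = 1)
  C[1][1] = min over k of (A[1][0] + B[0][1] = 1 + -4 = -3, A[1][1] + B[1][1] = 6 + -1 = 5) = -3 (attained at k = 0)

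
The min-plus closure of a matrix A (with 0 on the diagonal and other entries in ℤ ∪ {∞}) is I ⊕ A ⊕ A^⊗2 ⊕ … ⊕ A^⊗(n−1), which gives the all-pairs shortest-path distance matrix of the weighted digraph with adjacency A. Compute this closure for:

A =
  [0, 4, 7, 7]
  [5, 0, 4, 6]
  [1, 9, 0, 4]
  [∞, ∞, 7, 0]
Closure =
  [0, 4, 7, 7]
  [5, 0, 4, 6]
  [1, 5, 0, 4]
  [8, 12, 7, 0]

This is the Floyd-Warshall all-pairs shortest-path computation. For each intermediate vertex k = 0, 1, …, 3, update dist[i][j] ← min(dist[i][j], dist[i][k] + dist[k][j]). The final matrix gives, for each (i, j), the minimum total weight of any directed path from i to j (possibly empty when i = j).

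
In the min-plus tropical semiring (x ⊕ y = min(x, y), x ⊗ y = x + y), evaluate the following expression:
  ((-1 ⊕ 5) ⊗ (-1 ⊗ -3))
((-1 ⊕ 5) ⊗ (-1 ⊗ -3)) = -5

Expand innermost to outermost. Recall ⊕ takes the minimum of its arguments and ⊗ takes their sum. Working out the expression ((-1 ⊕ 5) ⊗ (-1 ⊗ -3)) gives -5.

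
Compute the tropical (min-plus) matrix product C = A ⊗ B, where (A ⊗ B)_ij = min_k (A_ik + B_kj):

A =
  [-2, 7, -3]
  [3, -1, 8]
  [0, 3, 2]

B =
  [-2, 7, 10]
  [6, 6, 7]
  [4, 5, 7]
A ⊗ B =
  [-4, 2, 4]
  [1, 5, 6]
  [-2, 7, 9]

Apply the min-plus product entry-by-entry:
  C[0][0] = min over k of (A[0][0] + B[0][0] = -2 + -2 = -4, A[0][1] + B[1][0] = 7 + 6 = 13, A[0][2] + B[2][0] = -3 + 4 = 1) = -4 (attained at k = 0)
  C[0][1] = min over k of (A[0][0] + B[0][1] = -2 + 7 = 5, A[0][1] + B[1][1] = 7 + 6 = 13, A[0][2] + B[2][1] = -3 + 5 = 2) = 2 (attained at k = 2)
  C[0][2] = min over k of (A[0][0] + B[0][2] = -2 + 10 = 8, A[0][1] + B[1][2] = 7 + 7 = 14, A[0][2] + B[2][2] = -3 + 7 = 4) = 4 (attained at k = 2)
  C[1][0] = min over k of (A[1][0] + B[0][0] = 3 + -2 = 1, A[1][1] + B[1][0] = -1 + 6 = 5, A[1][2] + B[2][0] = 8 + 4 = 12) = 1 (attained at k = 0)
  C[1][1] = min over k of (A[1][0] + B[0][1] = 3 + 7 = 10, A[1][1] + B[1][1] = -1 + 6 = 5, A[1][2] + B[2][1] = 8 + 5 = 13) = 5 (attained at k = 1)
  C[1][2] = min over k of (A[1][0] + B[0][2] = 3 + 10 = 13, A[1][1] + B[1][2] = -1 + 7 = 6, A[1][2] + B[2][2] = 8 + 7 = 15) = 6 (attained at k = 1)
  C[2][0] = min over k of (A[2][0] + B[0][0] = 0 + -2 = -2, A[2][1] + B[1][0] = 3 + 6 = 9, A[2][2] + B[2][0] = 2 + 4 = 6) = -2 (attained at k = 0)
  C[2][1] = min over k of (A[2][0] + B[0][1] = 0 + 7 = 7, A[2][1] + B[1][1] = 3 + 6 = 9, A[2][2] + B[2][1] = 2 + 5 = 7) = 7 (attained at k = 0)
  C[2][2] = min over k of (A[2][0] + B[0][2] = 0 + 10 = 10, A[2][1] + B[1][2] = 3 + 7 = 10, A[2][2] + B[2][2] = 2 + 7 = 9) = 9 (attained at k = 2)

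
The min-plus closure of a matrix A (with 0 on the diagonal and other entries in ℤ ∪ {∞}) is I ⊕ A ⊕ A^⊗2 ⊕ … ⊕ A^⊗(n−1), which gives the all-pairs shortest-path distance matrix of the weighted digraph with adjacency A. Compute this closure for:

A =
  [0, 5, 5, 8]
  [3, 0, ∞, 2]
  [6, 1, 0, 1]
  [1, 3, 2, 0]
Closure =
  [0, 5, 5, 6]
  [3, 0, 4, 2]
  [2, 1, 0, 1]
  [1, 3, 2, 0]

This is the Floyd-Warshall all-pairs shortest-path computation. For each intermediate vertex k = 0, 1, …, 3, update dist[i][j] ← min(dist[i][j], dist[i][k] + dist[k][j]). The final matrix gives, for each (i, j), the minimum total weight of any directed path from i to j (possibly empty when i = j).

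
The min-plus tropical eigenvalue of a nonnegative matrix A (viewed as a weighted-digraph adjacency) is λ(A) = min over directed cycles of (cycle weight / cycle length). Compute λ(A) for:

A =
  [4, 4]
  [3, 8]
λ(A) = 7/2

Enumerate directed cycles and compute their means (weight / length). Sample:
  cycle 0 → 0: weight = 4, length = 1, mean = 4/1 ≈ 4.000
  cycle 1 → 1: weight = 8, length = 1, mean = 8/1 ≈ 8.000
  cycle 0 → 1 → 0: weight = 7, length = 2, mean = 7/2 ≈ 3.500
  cycle 1 → 0 → 1: weight = 7, length = 2, mean = 7/2 ≈ 3.500
Minimum mean = 3.500, attained e.g. along the cycle 0 → 1 → 0 with weight 7 and length 2. So λ(A) = 7/2 = 7/2.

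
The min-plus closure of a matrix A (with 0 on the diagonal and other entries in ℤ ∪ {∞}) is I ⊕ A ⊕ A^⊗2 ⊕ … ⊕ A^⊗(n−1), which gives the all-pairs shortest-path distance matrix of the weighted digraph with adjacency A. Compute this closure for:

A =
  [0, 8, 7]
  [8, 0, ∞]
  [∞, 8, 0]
Closure =
  [0, 8, 7]
  [8, 0, 15]
  [16, 8, 0]

This is the Floyd-Warshall all-pairs shortest-path computation. For each intermediate vertex k = 0, 1, …, 2, update dist[i][j] ← min(dist[i][j], dist[i][k] + dist[k][j]). The final matrix gives, for each (i, j), the minimum total weight of any directed path from i to j (possibly empty when i = j).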